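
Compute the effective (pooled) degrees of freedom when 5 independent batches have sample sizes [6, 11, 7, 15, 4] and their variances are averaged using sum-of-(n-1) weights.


nu = sum_i (n_i - 1)
nu = ((6 - 1) + (11 - 1) + (7 - 1) + (15 - 1) + (4 - 1))
nu = 5 + 10 + 6 + 14 + 3
nu = 38

38


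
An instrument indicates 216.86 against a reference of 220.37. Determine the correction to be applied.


Correction = standard - reading
= 220.37 - 216.86
= 3.5100

3.5100


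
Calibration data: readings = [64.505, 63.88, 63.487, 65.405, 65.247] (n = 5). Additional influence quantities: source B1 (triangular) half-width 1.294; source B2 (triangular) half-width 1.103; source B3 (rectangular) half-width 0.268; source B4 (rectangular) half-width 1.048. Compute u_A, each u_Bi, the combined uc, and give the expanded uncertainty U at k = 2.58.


mean = (64.505 + 63.88 + 63.487 + 65.405 + 65.247) / 5 = 64.5048
s = sqrt(sum((x - mean)^2)/(n-1)) = 0.83479231
u_A = s / sqrt(n) = 0.83479231 / sqrt(5) = 0.37333047
u_B1 = 1.294 / sqrt(6) = 0.52827329
u_B2 = 1.103 / sqrt(6) = 0.45029786
u_B3 = 0.268 / sqrt(3) = 0.15472987
u_B4 = 1.048 / sqrt(3) = 0.60506308
uc = sqrt(0.37333047^2 + 0.52827329^2 + 0.45029786^2 + 0.15472987^2 + 0.60506308^2) = 1.0056138
U = k * uc = 2.58 * 1.0056138
U = 2.5945

2.5945


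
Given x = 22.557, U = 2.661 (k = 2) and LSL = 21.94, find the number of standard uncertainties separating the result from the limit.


u = U / k = 2.661 / 2 = 1.3305
margin = |LSL - x| = |21.94 - 22.557| = 0.617
z = margin / u = 0.617 / 1.3305
z = 0.4637

0.4637


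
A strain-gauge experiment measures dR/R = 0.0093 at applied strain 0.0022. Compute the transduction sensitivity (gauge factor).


GF = (dR/R) / epsilon
= 0.0093 / 0.0022
= 4.2273

4.2273


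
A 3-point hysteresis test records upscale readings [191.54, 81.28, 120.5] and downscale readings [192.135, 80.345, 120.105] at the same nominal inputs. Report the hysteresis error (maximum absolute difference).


|191.54 - 192.135| = 0.5950
|81.28 - 80.345| = 0.9350
|120.5 - 120.105| = 0.3950
hysteresis = max(diffs) = 0.9350

0.9350


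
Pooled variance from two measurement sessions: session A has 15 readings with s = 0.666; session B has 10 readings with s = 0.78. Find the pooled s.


s_p = sqrt(((n1-1)*s1^2 + (n2-1)*s2^2) / (n1+n2-2))
numerator = (15-1)*0.666^2 + (10-1)*0.78^2 = 6.209784 + 5.4756 = 11.685384
denominator = 15 + 10 - 2 = 23
s_p^2 = 11.685384 / 23 = 0.50806017
s_p = sqrt(0.50806017) = 0.7128

0.7128


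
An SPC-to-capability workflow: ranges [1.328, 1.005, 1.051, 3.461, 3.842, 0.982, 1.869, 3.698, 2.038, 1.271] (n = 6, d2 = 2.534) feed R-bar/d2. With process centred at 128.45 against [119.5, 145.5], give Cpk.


R_bar = (1.328 + 1.005 + 1.051 + 3.461 + 3.842 + 0.982 + 1.869 + 3.698 + 2.038 + 1.271) / 10 = 2.0545
sigma = R_bar / d2 = 2.0545 / 2.534 = 0.81077348
Cp = (USL - LSL)/(6*sigma) = (145.5 - 119.5)/(6*0.81077348) = 5.3447
Cpu = (145.5 - 128.45)/(3*0.81077348) = 7.0098
Cpl = (128.45 - 119.5)/(3*0.81077348) = 3.6796
Cpk = min(Cpu, Cpl) = 3.6796

3.6796


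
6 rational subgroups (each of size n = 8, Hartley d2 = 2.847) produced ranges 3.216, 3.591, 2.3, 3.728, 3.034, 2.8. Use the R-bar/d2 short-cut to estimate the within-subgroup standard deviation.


R_bar = (3.216 + 3.591 + 2.3 + 3.728 + 3.034 + 2.8) / 6
R_bar = 18.669 / 6 = 3.1115
sigma_hat = R_bar / d2 = 3.1115 / 2.847 = 1.0929

1.0929


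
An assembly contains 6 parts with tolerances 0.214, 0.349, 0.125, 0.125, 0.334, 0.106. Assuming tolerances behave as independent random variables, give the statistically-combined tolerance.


RSS = sqrt(0.214^2 + 0.349^2 + 0.125^2 + 0.125^2 + 0.334^2 + 0.106^2)
= sqrt(0.321639)
= 0.5671

0.5671


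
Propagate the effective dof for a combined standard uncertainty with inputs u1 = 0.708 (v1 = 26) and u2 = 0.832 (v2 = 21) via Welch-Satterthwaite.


uc = sqrt(u1^2 + u2^2) = sqrt(0.708^2 + 0.832^2) = 1.0924688
v_eff = uc^4 / (u1^4/v1 + u2^4/v2)
= 1.0924688^4 / (0.708^4/26 + 0.832^4/21)
= 1.4244138 / 0.032481874
v_eff = 43.8526

43.8526


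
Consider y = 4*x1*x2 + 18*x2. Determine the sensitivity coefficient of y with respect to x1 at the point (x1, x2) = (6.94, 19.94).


y = 4*x1*x2 + 18*x2
dy/dx1 = 4*x2
Evaluate at x2 = 19.94: c1 = 4 * 19.94
c1 = 79.7600

79.7600


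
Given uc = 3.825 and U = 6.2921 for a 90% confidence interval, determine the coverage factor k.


k = U / uc
k = 6.2921 / 3.825
k = 1.645

1.645


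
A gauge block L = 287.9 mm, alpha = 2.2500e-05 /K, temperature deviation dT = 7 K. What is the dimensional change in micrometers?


dL = L * alpha * dT
= 287.9 * 2.2500e-05 * 7
= 0.0453443 mm
dL_um = 0.0453443 * 1000 = 45.3443 um

45.3443


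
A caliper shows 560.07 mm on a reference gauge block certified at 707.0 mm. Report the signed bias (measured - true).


Systematic error = measured - true
= 560.07 - 707.0
= -146.9300

-146.9300


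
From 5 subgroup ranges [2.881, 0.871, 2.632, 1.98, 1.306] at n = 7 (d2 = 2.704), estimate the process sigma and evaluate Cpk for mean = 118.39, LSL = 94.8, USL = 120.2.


R_bar = (2.881 + 0.871 + 2.632 + 1.98 + 1.306) / 5 = 1.934
sigma = R_bar / d2 = 1.934 / 2.704 = 0.71523669
Cp = (USL - LSL)/(6*sigma) = (120.2 - 94.8)/(6*0.71523669) = 5.9188
Cpu = (120.2 - 118.39)/(3*0.71523669) = 0.8435
Cpl = (118.39 - 94.8)/(3*0.71523669) = 10.9940
Cpk = min(Cpu, Cpl) = 0.8435

0.8435


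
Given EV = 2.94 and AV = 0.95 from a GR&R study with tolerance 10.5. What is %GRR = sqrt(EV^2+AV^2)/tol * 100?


GRR = sqrt(EV^2 + AV^2) = sqrt(2.94^2 + 0.95^2) = 3.0896764
%GRR = GRR / tol * 100 = 3.0896764 / 10.5 * 100
%GRR = 29.4255

29.4255


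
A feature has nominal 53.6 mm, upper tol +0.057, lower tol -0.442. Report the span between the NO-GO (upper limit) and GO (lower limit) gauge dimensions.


GO = nominal - lower_tol (smallest hole = maximum material condition)
GO = 53.6 - 0.442 = 53.158
NO-GO = nominal + upper_tol (largest hole = least material condition)
NO-GO = 53.6 + 0.057 = 53.657
spread = NO-GO - GO = 53.657 - 53.158 = 0.4990

0.4990


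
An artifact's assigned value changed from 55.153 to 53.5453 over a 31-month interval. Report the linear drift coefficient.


rate = (v2 - v1) / months
= (53.5453 - 55.153) / 31
= -1.6077 / 31
= -0.0519

-0.0519


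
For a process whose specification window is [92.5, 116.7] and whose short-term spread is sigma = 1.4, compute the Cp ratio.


Cp = (USL - LSL) / (6 * sigma)
= (116.7 - 92.5) / (6 * 1.4)
= 24.2000 / 8.4000
= 2.8810

2.8810


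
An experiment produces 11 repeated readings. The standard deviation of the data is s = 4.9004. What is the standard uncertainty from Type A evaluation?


u_A = s / sqrt(n)
u_A = 4.9004 / sqrt(11)
u_A = 4.9004 / 3.3166248
u_A = 1.4775

1.4775


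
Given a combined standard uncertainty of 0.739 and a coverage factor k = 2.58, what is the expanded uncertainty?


U = k * uc
U = 2.58 * 0.739
U = 1.9066

1.9066


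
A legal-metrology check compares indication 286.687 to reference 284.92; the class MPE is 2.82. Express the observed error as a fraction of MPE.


e = indication - reference = 286.687 - 284.92 = 1.7670
|e| = 1.7670
ratio = |e| / MPE = 1.7670 / 2.82
ratio = 0.6266

0.6266


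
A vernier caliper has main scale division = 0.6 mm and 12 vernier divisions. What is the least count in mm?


LC = MSD / n_div
= 0.6 / 12
= 0.0500

0.0500


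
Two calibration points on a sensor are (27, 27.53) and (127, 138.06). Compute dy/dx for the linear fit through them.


slope = (y2 - y1) / (x2 - x1)
= (138.06 - 27.53) / (127 - 27)
= 110.5300 / 100
= 1.1053

1.1053


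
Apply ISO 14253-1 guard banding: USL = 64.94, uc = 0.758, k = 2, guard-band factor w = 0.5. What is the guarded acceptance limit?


U = k * uc = 2 * 0.758 = 1.516
guard band g = w * U = 0.5 * 1.516 = 0.758
AL = USL - g = 64.94 - 0.758
AL = 64.1820

64.1820


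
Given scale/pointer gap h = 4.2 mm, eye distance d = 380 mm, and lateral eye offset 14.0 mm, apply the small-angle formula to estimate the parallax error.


error = h * offset / d
= 4.2 * 14.0 / 380
= 0.1547

0.1547


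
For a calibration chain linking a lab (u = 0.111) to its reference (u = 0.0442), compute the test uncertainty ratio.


TUR = u_lab / u_ref
= 0.111 / 0.0442
= 2.5113

2.5113


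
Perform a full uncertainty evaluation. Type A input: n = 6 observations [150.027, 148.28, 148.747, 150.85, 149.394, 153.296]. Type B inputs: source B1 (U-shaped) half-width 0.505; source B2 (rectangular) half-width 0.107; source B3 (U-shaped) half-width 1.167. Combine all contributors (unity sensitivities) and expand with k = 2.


mean = (150.027 + 148.28 + 148.747 + 150.85 + 149.394 + 153.296) / 6 = 150.099
s = sqrt(sum((x - mean)^2)/(n-1)) = 1.8123843
u_A = s / sqrt(n) = 1.8123843 / sqrt(6) = 0.73990279
u_B1 = 0.505 / sqrt(2) = 0.35708892
u_B2 = 0.107 / sqrt(3) = 0.061776479
u_B3 = 1.167 / sqrt(2) = 0.82519361
uc = sqrt(0.73990279^2 + 0.35708892^2 + 0.061776479^2 + 0.82519361^2) = 1.1660744
U = k * uc = 2 * 1.1660744
U = 2.3321

2.3321


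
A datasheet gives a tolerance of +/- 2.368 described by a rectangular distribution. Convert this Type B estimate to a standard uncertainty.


u_B = half_width / sqrt(3)
u_B = 2.368 / 1.7320508
u_B = 1.3672

1.3672


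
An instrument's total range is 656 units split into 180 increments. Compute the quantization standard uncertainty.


resolution = range / divisions
resolution = 656 / 180 = 3.6444444
u_res = resolution / (2*sqrt(3))
u_res = 3.6444444 / 3.4641016
u_res = 1.0521

1.0521


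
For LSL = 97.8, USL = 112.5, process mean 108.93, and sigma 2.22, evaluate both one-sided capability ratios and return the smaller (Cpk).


Cpu = (USL - mean) / (3*sigma) = (112.5 - 108.93) / (3*2.22) = 0.5360
Cpl = (mean - LSL) / (3*sigma) = (108.93 - 97.8) / (3*2.22) = 1.6712
Cpk = min(Cpu, Cpl) = 0.5360

0.5360


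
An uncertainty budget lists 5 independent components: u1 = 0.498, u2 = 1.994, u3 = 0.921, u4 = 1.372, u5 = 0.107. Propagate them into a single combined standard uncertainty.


uc = sqrt(0.498^2 + 1.994^2 + 0.921^2 + 1.372^2 + 0.107^2)
uc = sqrt(6.966114)
uc = 2.6393

2.6393


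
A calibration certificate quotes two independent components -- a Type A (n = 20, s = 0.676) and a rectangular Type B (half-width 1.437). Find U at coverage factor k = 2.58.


u_A = s / sqrt(n) = 0.676 / sqrt(20) = 0.1511582
u_B = half_width / sqrt(3) = 1.437 / sqrt(3) = 0.82965234
uc = sqrt(u_A^2 + u_B^2) = sqrt(0.1511582^2 + 0.82965234^2) = 0.84331003
U = k * uc = 2.58 * 0.84331003
U = 2.1757

2.1757


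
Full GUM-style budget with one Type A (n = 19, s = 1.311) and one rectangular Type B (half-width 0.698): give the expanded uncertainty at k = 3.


u_A = s / sqrt(n) = 1.311 / sqrt(19) = 0.30076403
u_B = half_width / sqrt(3) = 0.698 / sqrt(3) = 0.40299049
uc = sqrt(u_A^2 + u_B^2) = sqrt(0.30076403^2 + 0.40299049^2) = 0.5028522
U = k * uc = 3 * 0.5028522
U = 1.5086

1.5086


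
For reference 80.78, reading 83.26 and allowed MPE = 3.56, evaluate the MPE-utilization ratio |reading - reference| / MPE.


e = indication - reference = 83.26 - 80.78 = 2.4800
|e| = 2.4800
ratio = |e| / MPE = 2.4800 / 3.56
ratio = 0.6966

0.6966


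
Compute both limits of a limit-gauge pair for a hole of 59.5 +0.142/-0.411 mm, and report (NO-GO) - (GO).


GO = nominal - lower_tol (smallest hole = maximum material condition)
GO = 59.5 - 0.411 = 59.089
NO-GO = nominal + upper_tol (largest hole = least material condition)
NO-GO = 59.5 + 0.142 = 59.642
spread = NO-GO - GO = 59.642 - 59.089 = 0.5530

0.5530


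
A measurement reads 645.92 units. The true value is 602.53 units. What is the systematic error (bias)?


Systematic error = measured - true
= 645.92 - 602.53
= 43.3900

43.3900


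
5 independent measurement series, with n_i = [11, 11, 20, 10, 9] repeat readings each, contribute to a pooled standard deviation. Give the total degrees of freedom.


nu = sum_i (n_i - 1)
nu = ((11 - 1) + (11 - 1) + (20 - 1) + (10 - 1) + (9 - 1))
nu = 10 + 10 + 19 + 9 + 8
nu = 56

56


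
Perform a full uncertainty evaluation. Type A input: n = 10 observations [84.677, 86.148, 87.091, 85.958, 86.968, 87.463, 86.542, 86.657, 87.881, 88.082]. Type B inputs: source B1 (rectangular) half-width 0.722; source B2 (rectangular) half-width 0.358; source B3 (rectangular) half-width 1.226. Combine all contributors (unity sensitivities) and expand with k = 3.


mean = (84.677 + 86.148 + 87.091 + 85.958 + 86.968 + 87.463 + 86.542 + 86.657 + 87.881 + 88.082) / 10 = 86.7467
s = sqrt(sum((x - mean)^2)/(n-1)) = 1.0035692
u_A = s / sqrt(n) = 1.0035692 / sqrt(10) = 0.31735645
u_B1 = 0.722 / sqrt(3) = 0.41684689
u_B2 = 0.358 / sqrt(3) = 0.2066914
u_B3 = 1.226 / sqrt(3) = 0.70783143
uc = sqrt(0.31735645^2 + 0.41684689^2 + 0.2066914^2 + 0.70783143^2) = 0.90455686
U = k * uc = 3 * 0.90455686
U = 2.7137

2.7137


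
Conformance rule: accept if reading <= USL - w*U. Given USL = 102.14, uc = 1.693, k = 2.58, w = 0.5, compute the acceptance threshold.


U = k * uc = 2.58 * 1.693 = 4.36794
guard band g = w * U = 0.5 * 4.36794 = 2.18397
AL = USL - g = 102.14 - 2.18397
AL = 99.9560

99.9560


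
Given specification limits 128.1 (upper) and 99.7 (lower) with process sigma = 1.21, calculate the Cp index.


Cp = (USL - LSL) / (6 * sigma)
= (128.1 - 99.7) / (6 * 1.21)
= 28.4000 / 7.2600
= 3.9118

3.9118


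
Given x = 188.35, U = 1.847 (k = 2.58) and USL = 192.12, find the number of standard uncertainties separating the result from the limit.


u = U / k = 1.847 / 2.58 = 0.71589147
margin = |USL - x| = |192.12 - 188.35| = 3.77
z = margin / u = 3.77 / 0.71589147
z = 5.2662

5.2662


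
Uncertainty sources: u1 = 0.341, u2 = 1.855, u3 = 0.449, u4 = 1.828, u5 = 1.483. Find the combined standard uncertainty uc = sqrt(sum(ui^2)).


uc = sqrt(0.341^2 + 1.855^2 + 0.449^2 + 1.828^2 + 1.483^2)
uc = sqrt(9.29978)
uc = 3.0496

3.0496


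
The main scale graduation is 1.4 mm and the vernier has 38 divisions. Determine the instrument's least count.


LC = MSD / n_div
= 1.4 / 38
= 0.0368

0.0368


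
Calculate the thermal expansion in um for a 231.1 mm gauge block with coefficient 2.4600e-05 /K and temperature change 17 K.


dL = L * alpha * dT
= 231.1 * 2.4600e-05 * 17
= 0.0966460 mm
dL_um = 0.0966460 * 1000 = 96.6460 um

96.6460


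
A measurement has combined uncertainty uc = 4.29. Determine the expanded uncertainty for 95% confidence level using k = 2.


U = k * uc
U = 2 * 4.29
U = 8.5800

8.5800


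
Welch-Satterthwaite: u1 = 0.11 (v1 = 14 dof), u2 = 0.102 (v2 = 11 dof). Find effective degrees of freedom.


uc = sqrt(u1^2 + u2^2) = sqrt(0.11^2 + 0.102^2) = 0.15001333
v_eff = uc^4 / (u1^4/v1 + u2^4/v2)
= 0.15001333^4 / (0.11^4/14 + 0.102^4/11)
= 0.00050642998 / 2.029815e-05
v_eff = 24.9496

24.9496


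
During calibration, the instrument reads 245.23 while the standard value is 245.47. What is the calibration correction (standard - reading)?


Correction = standard - reading
= 245.47 - 245.23
= 0.2400

0.2400


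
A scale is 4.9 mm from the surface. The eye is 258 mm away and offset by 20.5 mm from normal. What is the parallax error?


error = h * offset / d
= 4.9 * 20.5 / 258
= 0.3893

0.3893


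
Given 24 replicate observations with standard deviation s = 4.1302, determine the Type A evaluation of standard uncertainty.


u_A = s / sqrt(n)
u_A = 4.1302 / sqrt(24)
u_A = 4.1302 / 4.8989795
u_A = 0.8431

0.8431


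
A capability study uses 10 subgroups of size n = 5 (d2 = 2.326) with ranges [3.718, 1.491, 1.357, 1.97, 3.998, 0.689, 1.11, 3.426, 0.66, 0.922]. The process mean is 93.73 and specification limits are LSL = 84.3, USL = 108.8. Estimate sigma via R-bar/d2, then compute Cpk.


R_bar = (3.718 + 1.491 + 1.357 + 1.97 + 3.998 + 0.689 + 1.11 + 3.426 + 0.66 + 0.922) / 10 = 1.9341
sigma = R_bar / d2 = 1.9341 / 2.326 = 0.83151333
Cp = (USL - LSL)/(6*sigma) = (108.8 - 84.3)/(6*0.83151333) = 4.9107
Cpu = (108.8 - 93.73)/(3*0.83151333) = 6.0412
Cpl = (93.73 - 84.3)/(3*0.83151333) = 3.7803
Cpk = min(Cpu, Cpl) = 3.7803

3.7803


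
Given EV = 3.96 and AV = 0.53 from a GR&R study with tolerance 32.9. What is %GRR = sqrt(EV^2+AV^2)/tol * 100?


GRR = sqrt(EV^2 + AV^2) = sqrt(3.96^2 + 0.53^2) = 3.9953098
%GRR = GRR / tol * 100 = 3.9953098 / 32.9 * 100
%GRR = 12.1438

12.1438


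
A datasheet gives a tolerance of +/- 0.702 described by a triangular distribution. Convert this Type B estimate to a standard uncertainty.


u_B = half_width / sqrt(6)
u_B = 0.702 / 2.4494897
u_B = 0.2866

0.2866


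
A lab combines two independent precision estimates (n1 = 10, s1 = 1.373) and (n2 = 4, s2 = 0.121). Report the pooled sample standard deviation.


s_p = sqrt(((n1-1)*s1^2 + (n2-1)*s2^2) / (n1+n2-2))
numerator = (10-1)*1.373^2 + (4-1)*0.121^2 = 16.966161 + 0.043923 = 17.010084
denominator = 10 + 4 - 2 = 12
s_p^2 = 17.010084 / 12 = 1.417507
s_p = sqrt(1.417507) = 1.1906

1.1906


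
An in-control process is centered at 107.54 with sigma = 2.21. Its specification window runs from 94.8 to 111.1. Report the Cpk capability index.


Cpu = (USL - mean) / (3*sigma) = (111.1 - 107.54) / (3*2.21) = 0.5370
Cpl = (mean - LSL) / (3*sigma) = (107.54 - 94.8) / (3*2.21) = 1.9216
Cpk = min(Cpu, Cpl) = 0.5370

0.5370


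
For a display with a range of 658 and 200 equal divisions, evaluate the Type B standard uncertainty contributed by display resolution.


resolution = range / divisions
resolution = 658 / 200 = 3.29
u_res = resolution / (2*sqrt(3))
u_res = 3.29 / 3.4641016
u_res = 0.9497

0.9497


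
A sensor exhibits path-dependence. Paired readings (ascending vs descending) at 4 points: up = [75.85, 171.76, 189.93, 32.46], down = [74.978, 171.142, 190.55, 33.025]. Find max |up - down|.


|75.85 - 74.978| = 0.8720
|171.76 - 171.142| = 0.6180
|189.93 - 190.55| = 0.6200
|32.46 - 33.025| = 0.5650
hysteresis = max(diffs) = 0.8720

0.8720


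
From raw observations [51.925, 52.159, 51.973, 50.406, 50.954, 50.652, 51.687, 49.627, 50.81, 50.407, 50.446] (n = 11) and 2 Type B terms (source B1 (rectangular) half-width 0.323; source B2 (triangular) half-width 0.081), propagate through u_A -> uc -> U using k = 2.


mean = (51.925 + 52.159 + 51.973 + 50.406 + 50.954 + 50.652 + 51.687 + 49.627 + 50.81 + 50.407 + 50.446) / 11 = 51.00418182
s = sqrt(sum((x - mean)^2)/(n-1)) = 0.81690034
u_A = s / sqrt(n) = 0.81690034 / sqrt(11) = 0.24630472
u_B1 = 0.323 / sqrt(3) = 0.18648414
u_B2 = 0.081 / sqrt(6) = 0.033068112
uc = sqrt(0.24630472^2 + 0.18648414^2 + 0.033068112^2) = 0.31070219
U = k * uc = 2 * 0.31070219
U = 0.6214

0.6214


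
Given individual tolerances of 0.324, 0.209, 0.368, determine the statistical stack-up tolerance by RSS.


RSS = sqrt(0.324^2 + 0.209^2 + 0.368^2)
= sqrt(0.284081)
= 0.5330

0.5330


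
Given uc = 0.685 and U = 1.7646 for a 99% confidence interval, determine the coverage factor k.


k = U / uc
k = 1.7646 / 0.685
k = 2.576

2.576


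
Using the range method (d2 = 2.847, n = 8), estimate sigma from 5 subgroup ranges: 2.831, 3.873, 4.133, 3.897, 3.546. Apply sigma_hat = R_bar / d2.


R_bar = (2.831 + 3.873 + 4.133 + 3.897 + 3.546) / 5
R_bar = 18.28 / 5 = 3.656
sigma_hat = R_bar / d2 = 3.656 / 2.847 = 1.2842

1.2842


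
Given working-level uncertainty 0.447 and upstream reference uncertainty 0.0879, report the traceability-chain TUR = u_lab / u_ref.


TUR = u_lab / u_ref
= 0.447 / 0.0879
= 5.0853

5.0853


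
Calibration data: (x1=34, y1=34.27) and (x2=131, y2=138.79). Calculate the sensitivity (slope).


slope = (y2 - y1) / (x2 - x1)
= (138.79 - 34.27) / (131 - 34)
= 104.5200 / 97
= 1.0775

1.0775


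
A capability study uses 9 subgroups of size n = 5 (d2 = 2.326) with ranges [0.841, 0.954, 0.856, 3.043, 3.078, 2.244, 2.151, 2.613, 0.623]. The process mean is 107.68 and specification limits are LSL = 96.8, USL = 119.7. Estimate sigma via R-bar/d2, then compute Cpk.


R_bar = (0.841 + 0.954 + 0.856 + 3.043 + 3.078 + 2.244 + 2.151 + 2.613 + 0.623) / 9 = 1.8225556
sigma = R_bar / d2 = 1.8225556 / 2.326 = 0.78355787
Cp = (USL - LSL)/(6*sigma) = (119.7 - 96.8)/(6*0.78355787) = 4.8709
Cpu = (119.7 - 107.68)/(3*0.78355787) = 5.1134
Cpl = (107.68 - 96.8)/(3*0.78355787) = 4.6285
Cpk = min(Cpu, Cpl) = 4.6285

4.6285


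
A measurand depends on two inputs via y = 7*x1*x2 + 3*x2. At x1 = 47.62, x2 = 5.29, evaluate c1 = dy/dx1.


y = 7*x1*x2 + 3*x2
dy/dx1 = 7*x2
Evaluate at x2 = 5.29: c1 = 7 * 5.29
c1 = 37.0300

37.0300


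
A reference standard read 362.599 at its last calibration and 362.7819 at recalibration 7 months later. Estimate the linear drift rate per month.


rate = (v2 - v1) / months
= (362.7819 - 362.599) / 7
= 0.1829 / 7
= 0.0261

0.0261


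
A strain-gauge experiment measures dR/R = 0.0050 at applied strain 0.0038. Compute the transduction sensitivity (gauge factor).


GF = (dR/R) / epsilon
= 0.0050 / 0.0038
= 1.3158

1.3158


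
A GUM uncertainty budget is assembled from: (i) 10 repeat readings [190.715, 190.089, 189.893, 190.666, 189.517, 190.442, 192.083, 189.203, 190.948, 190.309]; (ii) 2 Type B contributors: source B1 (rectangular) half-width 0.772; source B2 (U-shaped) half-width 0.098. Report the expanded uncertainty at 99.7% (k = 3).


mean = (190.715 + 190.089 + 189.893 + 190.666 + 189.517 + 190.442 + 192.083 + 189.203 + 190.948 + 190.309) / 10 = 190.3865
s = sqrt(sum((x - mean)^2)/(n-1)) = 0.80810234
u_A = s / sqrt(n) = 0.80810234 / sqrt(10) = 0.2555444
u_B1 = 0.772 / sqrt(3) = 0.44571441
u_B2 = 0.098 / sqrt(2) = 0.069296465
uc = sqrt(0.2555444^2 + 0.44571441^2 + 0.069296465^2) = 0.51842673
U = k * uc = 3 * 0.51842673
U = 1.5553

1.5553


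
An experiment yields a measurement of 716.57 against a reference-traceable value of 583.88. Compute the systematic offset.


Systematic error = measured - true
= 716.57 - 583.88
= 132.6900

132.6900


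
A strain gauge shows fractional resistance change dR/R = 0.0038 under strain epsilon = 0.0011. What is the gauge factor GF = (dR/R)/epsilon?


GF = (dR/R) / epsilon
= 0.0038 / 0.0011
= 3.4545

3.4545


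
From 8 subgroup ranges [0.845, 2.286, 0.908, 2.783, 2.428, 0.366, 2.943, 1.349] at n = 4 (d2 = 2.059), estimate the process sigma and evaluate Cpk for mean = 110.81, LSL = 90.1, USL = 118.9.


R_bar = (0.845 + 2.286 + 0.908 + 2.783 + 2.428 + 0.366 + 2.943 + 1.349) / 8 = 1.7385
sigma = R_bar / d2 = 1.7385 / 2.059 = 0.84434191
Cp = (USL - LSL)/(6*sigma) = (118.9 - 90.1)/(6*0.84434191) = 5.6849
Cpu = (118.9 - 110.81)/(3*0.84434191) = 3.1938
Cpl = (110.81 - 90.1)/(3*0.84434191) = 8.1760
Cpk = min(Cpu, Cpl) = 3.1938

3.1938


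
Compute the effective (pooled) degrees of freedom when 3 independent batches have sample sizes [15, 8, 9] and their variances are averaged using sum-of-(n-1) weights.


nu = sum_i (n_i - 1)
nu = ((15 - 1) + (8 - 1) + (9 - 1))
nu = 14 + 7 + 8
nu = 29

29


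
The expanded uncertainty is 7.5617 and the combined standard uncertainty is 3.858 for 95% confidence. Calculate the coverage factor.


k = U / uc
k = 7.5617 / 3.858
k = 1.96

1.96


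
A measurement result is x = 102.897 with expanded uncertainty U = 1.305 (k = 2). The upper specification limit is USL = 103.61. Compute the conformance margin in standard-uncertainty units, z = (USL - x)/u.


u = U / k = 1.305 / 2 = 0.6525
margin = |USL - x| = |103.61 - 102.897| = 0.713
z = margin / u = 0.713 / 0.6525
z = 1.0927

1.0927


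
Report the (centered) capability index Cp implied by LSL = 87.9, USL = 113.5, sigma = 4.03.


Cp = (USL - LSL) / (6 * sigma)
= (113.5 - 87.9) / (6 * 4.03)
= 25.6000 / 24.1800
= 1.0587

1.0587


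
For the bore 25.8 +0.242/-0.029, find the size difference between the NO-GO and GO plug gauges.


GO = nominal - lower_tol (smallest hole = maximum material condition)
GO = 25.8 - 0.029 = 25.771
NO-GO = nominal + upper_tol (largest hole = least material condition)
NO-GO = 25.8 + 0.242 = 26.042
spread = NO-GO - GO = 26.042 - 25.771 = 0.2710

0.2710


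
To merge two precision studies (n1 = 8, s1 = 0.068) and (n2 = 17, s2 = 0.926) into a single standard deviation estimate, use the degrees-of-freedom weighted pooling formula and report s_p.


s_p = sqrt(((n1-1)*s1^2 + (n2-1)*s2^2) / (n1+n2-2))
numerator = (8-1)*0.068^2 + (17-1)*0.926^2 = 0.032368 + 13.719616 = 13.751984
denominator = 8 + 17 - 2 = 23
s_p^2 = 13.751984 / 23 = 0.59791235
s_p = sqrt(0.59791235) = 0.7732

0.7732


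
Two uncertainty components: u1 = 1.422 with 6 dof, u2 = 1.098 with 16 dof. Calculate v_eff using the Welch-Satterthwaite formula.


uc = sqrt(u1^2 + u2^2) = sqrt(1.422^2 + 1.098^2) = 1.7965767
v_eff = uc^4 / (u1^4/v1 + u2^4/v2)
= 1.7965767^4 / (1.422^4/6 + 1.098^4/16)
= 10.417969 / 0.77231318
v_eff = 13.4893

13.4893


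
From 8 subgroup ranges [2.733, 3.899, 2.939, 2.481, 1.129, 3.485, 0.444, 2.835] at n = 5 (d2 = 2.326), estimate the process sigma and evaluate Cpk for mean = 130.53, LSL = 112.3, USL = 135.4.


R_bar = (2.733 + 3.899 + 2.939 + 2.481 + 1.129 + 3.485 + 0.444 + 2.835) / 8 = 2.493125
sigma = R_bar / d2 = 2.493125 / 2.326 = 1.0718508
Cp = (USL - LSL)/(6*sigma) = (135.4 - 112.3)/(6*1.0718508) = 3.5919
Cpu = (135.4 - 130.53)/(3*1.0718508) = 1.5145
Cpl = (130.53 - 112.3)/(3*1.0718508) = 5.6693
Cpk = min(Cpu, Cpl) = 1.5145

1.5145


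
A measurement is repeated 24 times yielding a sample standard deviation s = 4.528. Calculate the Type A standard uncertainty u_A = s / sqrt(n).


u_A = s / sqrt(n)
u_A = 4.528 / sqrt(24)
u_A = 4.528 / 4.8989795
u_A = 0.9243

0.9243


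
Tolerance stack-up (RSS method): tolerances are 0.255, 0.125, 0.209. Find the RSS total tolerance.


RSS = sqrt(0.255^2 + 0.125^2 + 0.209^2)
= sqrt(0.124331)
= 0.3526

0.3526


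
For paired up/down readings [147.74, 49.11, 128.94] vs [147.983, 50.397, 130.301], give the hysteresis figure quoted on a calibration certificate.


|147.74 - 147.983| = 0.2430
|49.11 - 50.397| = 1.2870
|128.94 - 130.301| = 1.3610
hysteresis = max(diffs) = 1.3610

1.3610


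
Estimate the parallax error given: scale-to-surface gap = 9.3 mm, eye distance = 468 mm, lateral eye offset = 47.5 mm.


error = h * offset / d
= 9.3 * 47.5 / 468
= 0.9439

0.9439


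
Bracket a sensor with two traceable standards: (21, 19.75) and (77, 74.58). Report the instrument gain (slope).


slope = (y2 - y1) / (x2 - x1)
= (74.58 - 19.75) / (77 - 21)
= 54.8300 / 56
= 0.9791

0.9791


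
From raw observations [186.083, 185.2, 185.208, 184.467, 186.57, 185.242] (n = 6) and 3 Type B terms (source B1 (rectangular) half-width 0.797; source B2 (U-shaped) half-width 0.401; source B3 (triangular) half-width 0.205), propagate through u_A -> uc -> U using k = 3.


mean = (186.083 + 185.2 + 185.208 + 184.467 + 186.57 + 185.242) / 6 = 185.4616667
s = sqrt(sum((x - mean)^2)/(n-1)) = 0.7463095
u_A = s / sqrt(n) = 0.7463095 / sqrt(6) = 0.30467958
u_B1 = 0.797 / sqrt(3) = 0.46014816
u_B2 = 0.401 / sqrt(2) = 0.28354982
u_B3 = 0.205 / sqrt(6) = 0.0836909
uc = sqrt(0.30467958^2 + 0.46014816^2 + 0.28354982^2 + 0.0836909^2) = 0.62607559
U = k * uc = 3 * 0.62607559
U = 1.8782

1.8782


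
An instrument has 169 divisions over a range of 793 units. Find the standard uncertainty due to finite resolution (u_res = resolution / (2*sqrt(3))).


resolution = range / divisions
resolution = 793 / 169 = 4.6923077
u_res = resolution / (2*sqrt(3))
u_res = 4.6923077 / 3.4641016
u_res = 1.3546

1.3546


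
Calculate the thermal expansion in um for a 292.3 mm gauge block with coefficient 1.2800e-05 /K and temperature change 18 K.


dL = L * alpha * dT
= 292.3 * 1.2800e-05 * 18
= 0.0673459 mm
dL_um = 0.0673459 * 1000 = 67.3459 um

67.3459


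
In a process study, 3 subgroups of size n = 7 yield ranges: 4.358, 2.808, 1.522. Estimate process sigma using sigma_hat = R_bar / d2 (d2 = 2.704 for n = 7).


R_bar = (4.358 + 2.808 + 1.522) / 3
R_bar = 8.688 / 3 = 2.896
sigma_hat = R_bar / d2 = 2.896 / 2.704 = 1.0710

1.0710


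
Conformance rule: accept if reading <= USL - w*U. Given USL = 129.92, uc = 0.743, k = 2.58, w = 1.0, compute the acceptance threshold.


U = k * uc = 2.58 * 0.743 = 1.91694
guard band g = w * U = 1.0 * 1.91694 = 1.91694
AL = USL - g = 129.92 - 1.91694
AL = 128.0031

128.0031


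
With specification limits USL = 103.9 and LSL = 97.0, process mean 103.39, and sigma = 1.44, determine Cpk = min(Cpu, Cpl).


Cpu = (USL - mean) / (3*sigma) = (103.9 - 103.39) / (3*1.44) = 0.1181
Cpl = (mean - LSL) / (3*sigma) = (103.39 - 97.0) / (3*1.44) = 1.4792
Cpk = min(Cpu, Cpl) = 0.1181

0.1181


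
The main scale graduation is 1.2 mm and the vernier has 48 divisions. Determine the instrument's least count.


LC = MSD / n_div
= 1.2 / 48
= 0.0250

0.0250


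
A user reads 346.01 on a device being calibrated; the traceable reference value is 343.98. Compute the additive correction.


Correction = standard - reading
= 343.98 - 346.01
= -2.0300

-2.0300


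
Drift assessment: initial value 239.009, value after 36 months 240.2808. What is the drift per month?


rate = (v2 - v1) / months
= (240.2808 - 239.009) / 36
= 1.2718 / 36
= 0.0353

0.0353


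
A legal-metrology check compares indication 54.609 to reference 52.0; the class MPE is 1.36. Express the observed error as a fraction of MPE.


e = indication - reference = 54.609 - 52.0 = 2.6090
|e| = 2.6090
ratio = |e| / MPE = 2.6090 / 1.36
ratio = 1.9184

1.9184


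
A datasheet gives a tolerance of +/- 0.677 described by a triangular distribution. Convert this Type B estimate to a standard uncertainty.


u_B = half_width / sqrt(6)
u_B = 0.677 / 2.4494897
u_B = 0.2764

0.2764


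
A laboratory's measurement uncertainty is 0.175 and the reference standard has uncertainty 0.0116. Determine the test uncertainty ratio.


TUR = u_lab / u_ref
= 0.175 / 0.0116
= 15.0862

15.0862


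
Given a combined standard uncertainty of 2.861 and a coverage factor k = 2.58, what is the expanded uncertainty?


U = k * uc
U = 2.58 * 2.861
U = 7.3814

7.3814


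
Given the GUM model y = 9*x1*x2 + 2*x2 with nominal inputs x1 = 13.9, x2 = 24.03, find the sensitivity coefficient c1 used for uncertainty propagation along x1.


y = 9*x1*x2 + 2*x2
dy/dx1 = 9*x2
Evaluate at x2 = 24.03: c1 = 9 * 24.03
c1 = 216.2700

216.2700


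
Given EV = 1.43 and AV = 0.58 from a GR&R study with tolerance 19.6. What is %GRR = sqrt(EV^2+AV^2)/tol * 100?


GRR = sqrt(EV^2 + AV^2) = sqrt(1.43^2 + 0.58^2) = 1.5431461
%GRR = GRR / tol * 100 = 1.5431461 / 19.6 * 100
%GRR = 7.8732

7.8732


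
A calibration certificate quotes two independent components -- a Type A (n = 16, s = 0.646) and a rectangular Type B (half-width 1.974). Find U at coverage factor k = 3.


u_A = s / sqrt(n) = 0.646 / sqrt(16) = 0.1615
u_B = half_width / sqrt(3) = 1.974 / sqrt(3) = 1.1396894
uc = sqrt(u_A^2 + u_B^2) = sqrt(0.1615^2 + 1.1396894^2) = 1.1510752
U = k * uc = 3 * 1.1510752
U = 3.4532

3.4532


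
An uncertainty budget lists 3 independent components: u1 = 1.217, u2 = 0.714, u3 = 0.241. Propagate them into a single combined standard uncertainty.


uc = sqrt(1.217^2 + 0.714^2 + 0.241^2)
uc = sqrt(2.048966)
uc = 1.4314

1.4314


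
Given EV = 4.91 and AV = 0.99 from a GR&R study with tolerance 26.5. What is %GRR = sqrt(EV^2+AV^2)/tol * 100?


GRR = sqrt(EV^2 + AV^2) = sqrt(4.91^2 + 0.99^2) = 5.0088122
%GRR = GRR / tol * 100 = 5.0088122 / 26.5 * 100
%GRR = 18.9012

18.9012


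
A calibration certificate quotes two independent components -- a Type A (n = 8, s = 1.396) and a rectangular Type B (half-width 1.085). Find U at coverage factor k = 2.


u_A = s / sqrt(n) = 1.396 / sqrt(8) = 0.49356053
u_B = half_width / sqrt(3) = 1.085 / sqrt(3) = 0.62642504
uc = sqrt(u_A^2 + u_B^2) = sqrt(0.49356053^2 + 0.62642504^2) = 0.79750256
U = k * uc = 2 * 0.79750256
U = 1.5950

1.5950


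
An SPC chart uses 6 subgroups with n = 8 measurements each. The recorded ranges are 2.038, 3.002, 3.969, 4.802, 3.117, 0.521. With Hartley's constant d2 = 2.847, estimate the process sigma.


R_bar = (2.038 + 3.002 + 3.969 + 4.802 + 3.117 + 0.521) / 6
R_bar = 17.449 / 6 = 2.9081667
sigma_hat = R_bar / d2 = 2.9081667 / 2.847 = 1.0215

1.0215


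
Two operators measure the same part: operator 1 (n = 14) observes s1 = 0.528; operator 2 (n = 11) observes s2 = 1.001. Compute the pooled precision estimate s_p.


s_p = sqrt(((n1-1)*s1^2 + (n2-1)*s2^2) / (n1+n2-2))
numerator = (14-1)*0.528^2 + (11-1)*1.001^2 = 3.624192 + 10.02001 = 13.644202
denominator = 14 + 11 - 2 = 23
s_p^2 = 13.644202 / 23 = 0.59322617
s_p = sqrt(0.59322617) = 0.7702

0.7702


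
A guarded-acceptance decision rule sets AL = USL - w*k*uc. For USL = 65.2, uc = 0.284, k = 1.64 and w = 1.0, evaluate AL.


U = k * uc = 1.64 * 0.284 = 0.46576
guard band g = w * U = 1.0 * 0.46576 = 0.46576
AL = USL - g = 65.2 - 0.46576
AL = 64.7342

64.7342


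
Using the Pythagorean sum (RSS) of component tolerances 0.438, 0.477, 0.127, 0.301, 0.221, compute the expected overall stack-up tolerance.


RSS = sqrt(0.438^2 + 0.477^2 + 0.127^2 + 0.301^2 + 0.221^2)
= sqrt(0.574944)
= 0.7583

0.7583


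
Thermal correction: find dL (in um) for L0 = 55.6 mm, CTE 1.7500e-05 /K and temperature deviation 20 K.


dL = L * alpha * dT
= 55.6 * 1.7500e-05 * 20
= 0.0194600 mm
dL_um = 0.0194600 * 1000 = 19.4600 um

19.4600


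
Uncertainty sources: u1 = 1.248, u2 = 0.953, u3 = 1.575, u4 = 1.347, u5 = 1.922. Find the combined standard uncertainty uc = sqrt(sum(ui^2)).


uc = sqrt(1.248^2 + 0.953^2 + 1.575^2 + 1.347^2 + 1.922^2)
uc = sqrt(10.454831)
uc = 3.2334

3.2334


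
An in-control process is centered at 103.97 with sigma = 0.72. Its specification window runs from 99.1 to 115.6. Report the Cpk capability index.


Cpu = (USL - mean) / (3*sigma) = (115.6 - 103.97) / (3*0.72) = 5.3843
Cpl = (mean - LSL) / (3*sigma) = (103.97 - 99.1) / (3*0.72) = 2.2546
Cpk = min(Cpu, Cpl) = 2.2546

2.2546


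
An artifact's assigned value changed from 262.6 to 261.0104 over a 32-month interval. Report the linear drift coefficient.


rate = (v2 - v1) / months
= (261.0104 - 262.6) / 32
= -1.5896 / 32
= -0.0497

-0.0497


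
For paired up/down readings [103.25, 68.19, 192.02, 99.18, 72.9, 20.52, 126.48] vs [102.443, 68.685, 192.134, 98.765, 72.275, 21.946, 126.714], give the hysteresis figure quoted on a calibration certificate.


|103.25 - 102.443| = 0.8070
|68.19 - 68.685| = 0.4950
|192.02 - 192.134| = 0.1140
|99.18 - 98.765| = 0.4150
|72.9 - 72.275| = 0.6250
|20.52 - 21.946| = 1.4260
|126.48 - 126.714| = 0.2340
hysteresis = max(diffs) = 1.4260

1.4260


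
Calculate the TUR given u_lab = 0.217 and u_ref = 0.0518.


TUR = u_lab / u_ref
= 0.217 / 0.0518
= 4.1892

4.1892


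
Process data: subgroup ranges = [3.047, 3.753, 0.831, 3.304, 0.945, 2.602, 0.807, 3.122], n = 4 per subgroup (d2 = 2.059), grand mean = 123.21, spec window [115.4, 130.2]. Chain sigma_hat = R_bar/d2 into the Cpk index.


R_bar = (3.047 + 3.753 + 0.831 + 3.304 + 0.945 + 2.602 + 0.807 + 3.122) / 8 = 2.301375
sigma = R_bar / d2 = 2.301375 / 2.059 = 1.1177149
Cp = (USL - LSL)/(6*sigma) = (130.2 - 115.4)/(6*1.1177149) = 2.2069
Cpu = (130.2 - 123.21)/(3*1.1177149) = 2.0846
Cpl = (123.21 - 115.4)/(3*1.1177149) = 2.3292
Cpk = min(Cpu, Cpl) = 2.0846

2.0846


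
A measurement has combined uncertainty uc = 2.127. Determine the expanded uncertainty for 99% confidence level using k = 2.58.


U = k * uc
U = 2.58 * 2.127
U = 5.4877

5.4877


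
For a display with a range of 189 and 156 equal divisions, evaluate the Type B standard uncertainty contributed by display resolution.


resolution = range / divisions
resolution = 189 / 156 = 1.2115385
u_res = resolution / (2*sqrt(3))
u_res = 1.2115385 / 3.4641016
u_res = 0.3497

0.3497


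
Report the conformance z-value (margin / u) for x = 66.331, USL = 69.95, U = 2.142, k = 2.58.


u = U / k = 2.142 / 2.58 = 0.83023256
margin = |USL - x| = |69.95 - 66.331| = 3.619
z = margin / u = 3.619 / 0.83023256
z = 4.3590

4.3590


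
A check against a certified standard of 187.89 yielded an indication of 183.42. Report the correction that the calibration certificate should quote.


Correction = standard - reading
= 187.89 - 183.42
= 4.4700

4.4700


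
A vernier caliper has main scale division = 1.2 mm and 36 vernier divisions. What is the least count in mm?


LC = MSD / n_div
= 1.2 / 36
= 0.0333

0.0333


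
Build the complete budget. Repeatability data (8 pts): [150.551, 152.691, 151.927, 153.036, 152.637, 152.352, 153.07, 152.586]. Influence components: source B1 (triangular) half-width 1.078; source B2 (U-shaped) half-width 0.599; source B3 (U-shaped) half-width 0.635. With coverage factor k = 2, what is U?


mean = (150.551 + 152.691 + 151.927 + 153.036 + 152.637 + 152.352 + 153.07 + 152.586) / 8 = 152.35625
s = sqrt(sum((x - mean)^2)/(n-1)) = 0.81576988
u_A = s / sqrt(n) = 0.81576988 / sqrt(8) = 0.28841821
u_B1 = 1.078 / sqrt(6) = 0.44009166
u_B2 = 0.599 / sqrt(2) = 0.42355696
u_B3 = 0.635 / sqrt(2) = 0.44901281
uc = sqrt(0.28841821^2 + 0.44009166^2 + 0.42355696^2 + 0.44901281^2) = 0.81109724
U = k * uc = 2 * 0.81109724
U = 1.6222

1.6222


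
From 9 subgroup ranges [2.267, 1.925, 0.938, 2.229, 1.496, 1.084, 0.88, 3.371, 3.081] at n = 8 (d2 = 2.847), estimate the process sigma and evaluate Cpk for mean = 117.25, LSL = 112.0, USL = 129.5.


R_bar = (2.267 + 1.925 + 0.938 + 2.229 + 1.496 + 1.084 + 0.88 + 3.371 + 3.081) / 9 = 1.919
sigma = R_bar / d2 = 1.919 / 2.847 = 0.67404285
Cp = (USL - LSL)/(6*sigma) = (129.5 - 112.0)/(6*0.67404285) = 4.3271
Cpu = (129.5 - 117.25)/(3*0.67404285) = 6.0580
Cpl = (117.25 - 112.0)/(3*0.67404285) = 2.5963
Cpk = min(Cpu, Cpl) = 2.5963

2.5963


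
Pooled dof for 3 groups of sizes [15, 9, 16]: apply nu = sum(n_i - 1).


nu = sum_i (n_i - 1)
nu = ((15 - 1) + (9 - 1) + (16 - 1))
nu = 14 + 8 + 15
nu = 37

37


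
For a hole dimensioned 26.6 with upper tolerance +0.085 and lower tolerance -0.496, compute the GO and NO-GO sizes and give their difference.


GO = nominal - lower_tol (smallest hole = maximum material condition)
GO = 26.6 - 0.496 = 26.104
NO-GO = nominal + upper_tol (largest hole = least material condition)
NO-GO = 26.6 + 0.085 = 26.685
spread = NO-GO - GO = 26.685 - 26.104 = 0.5810

0.5810


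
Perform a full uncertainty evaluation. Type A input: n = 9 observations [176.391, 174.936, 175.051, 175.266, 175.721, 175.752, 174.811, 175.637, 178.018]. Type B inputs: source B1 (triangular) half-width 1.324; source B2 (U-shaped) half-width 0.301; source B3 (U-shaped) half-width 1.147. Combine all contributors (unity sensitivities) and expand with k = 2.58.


mean = (176.391 + 174.936 + 175.051 + 175.266 + 175.721 + 175.752 + 174.811 + 175.637 + 178.018) / 9 = 175.7314444
s = sqrt(sum((x - mean)^2)/(n-1)) = 0.98946919
u_A = s / sqrt(n) = 0.98946919 / sqrt(9) = 0.32982306
u_B1 = 1.324 / sqrt(6) = 0.54052074
u_B2 = 0.301 / sqrt(2) = 0.21283914
u_B3 = 1.147 / sqrt(2) = 0.81105148
uc = sqrt(0.32982306^2 + 0.54052074^2 + 0.21283914^2 + 0.81105148^2) = 1.0507383
U = k * uc = 2.58 * 1.0507383
U = 2.7109

2.7109


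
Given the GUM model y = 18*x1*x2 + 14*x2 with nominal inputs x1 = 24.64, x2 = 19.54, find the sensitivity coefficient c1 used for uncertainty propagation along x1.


y = 18*x1*x2 + 14*x2
dy/dx1 = 18*x2
Evaluate at x2 = 19.54: c1 = 18 * 19.54
c1 = 351.7200

351.7200


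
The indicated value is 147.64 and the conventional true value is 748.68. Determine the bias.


Systematic error = measured - true
= 147.64 - 748.68
= -601.0400

-601.0400


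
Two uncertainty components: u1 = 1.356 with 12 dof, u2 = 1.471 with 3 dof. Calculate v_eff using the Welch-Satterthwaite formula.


uc = sqrt(u1^2 + u2^2) = sqrt(1.356^2 + 1.471^2) = 2.0006441
v_eff = uc^4 / (u1^4/v1 + u2^4/v2)
= 2.0006441^4 / (1.356^4/12 + 1.471^4/3)
= 16.020621 / 1.8424818
v_eff = 8.6951

8.6951
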